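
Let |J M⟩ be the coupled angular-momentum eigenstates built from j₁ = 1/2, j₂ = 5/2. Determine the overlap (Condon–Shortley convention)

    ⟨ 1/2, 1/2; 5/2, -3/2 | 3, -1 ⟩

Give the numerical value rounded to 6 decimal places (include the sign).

√[7·0!1!5!/7! · 1!0!1!4!2!4!] = √(192)
  +(−1)^0/∏(0,0,0,1,1,4)! = 1/24  (running 1/24)
⟨..|..⟩ = √(192)·(1/24) = +0.577350

+√(1/3) = +0.577350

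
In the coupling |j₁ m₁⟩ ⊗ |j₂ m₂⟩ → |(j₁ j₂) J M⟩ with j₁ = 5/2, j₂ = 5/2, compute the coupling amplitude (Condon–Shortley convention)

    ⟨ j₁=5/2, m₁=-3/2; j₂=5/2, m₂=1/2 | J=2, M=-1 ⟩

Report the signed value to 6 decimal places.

+0.377964

triangle: 3!×2!×2!/8! = 24/40320
(j±m)!: 1!×4!×3!×2!×1!×3! = 1728
prefactor² = (2J+1)×Δ×N² = 36/7
  k=2: +1/(2!×1!×2!×1!×0!×1!) = 1/4
  k=3: −1/(3!×0!×1!×0!×1!×2!) = -1/12
Σ = 1/6  ⇒  CG² = 36/7×1/6² = 1/7
CG = +√(1/7) = +0.377964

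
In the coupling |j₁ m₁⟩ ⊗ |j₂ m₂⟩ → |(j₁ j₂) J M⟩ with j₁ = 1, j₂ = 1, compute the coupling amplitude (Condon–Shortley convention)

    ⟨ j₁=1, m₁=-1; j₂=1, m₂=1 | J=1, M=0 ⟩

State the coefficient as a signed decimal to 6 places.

−√(1/2) = -0.707107

triangle: 1!·1!·1!/4! = 1/24
(j±m)!: 0!·2!·2!·0!·1!·1! = 4
prefactor² = (2J+1)·Δ·N² = 1/2
  k=1: −1/(1!·0!·1!·1!·0!·0!) = -1
Σ = -1  ⇒  CG² = 1/2·(-1)² = 1/2
CG = −√(1/2) = -0.707107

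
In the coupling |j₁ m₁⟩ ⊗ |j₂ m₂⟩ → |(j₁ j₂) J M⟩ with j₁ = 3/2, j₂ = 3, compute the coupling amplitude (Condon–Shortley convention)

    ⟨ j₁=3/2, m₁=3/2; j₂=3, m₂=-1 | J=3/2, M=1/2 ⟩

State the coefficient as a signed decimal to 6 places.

j₁+j₂−J=3  J+j₁−j₂=0  J−j₁+j₂=3  j₁+j₂+J+1=7
(j₁±m₁, j₂±m₂, J±M) = (3,0,2,4,2,1)
P² = 576/35
sum k=0..0:
  [0] +1/12 = 1/12
S = 1/12
C² = P²·S² = 4/35 ; C = +0.338062

+√(4/35) = +0.338062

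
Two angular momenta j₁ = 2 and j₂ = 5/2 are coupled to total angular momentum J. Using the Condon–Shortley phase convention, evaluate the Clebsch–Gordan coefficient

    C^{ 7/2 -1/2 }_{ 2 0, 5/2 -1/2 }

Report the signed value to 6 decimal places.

+√(4/105) = +0.195180

triangle: 1!·3!·4!/9! = 144/362880
(j±m)!: 2!·2!·2!·3!·3!·4! = 6912
prefactor² = (2J+1)·Δ·N² = 768/35
  k=0: +1/(0!·1!·2!·2!·1!·2!) = 1/8
  k=1: −1/(1!·0!·1!·1!·2!·3!) = -1/12
Σ = 1/24  ⇒  CG² = 768/35·1/24² = 4/105
CG = +√(4/105) = +0.195180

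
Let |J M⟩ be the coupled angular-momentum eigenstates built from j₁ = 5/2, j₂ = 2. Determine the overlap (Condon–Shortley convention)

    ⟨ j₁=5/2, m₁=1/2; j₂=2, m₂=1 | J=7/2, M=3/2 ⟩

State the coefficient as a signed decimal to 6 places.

-0.308607  (= −√(2/21))

j₁+j₂−J=1  J+j₁−j₂=4  J−j₁+j₂=3  j₁+j₂+J+1=9
(j₁±m₁, j₂±m₂, J±M) = (3,2,3,1,5,2)
P² = 384/7
sum k=0..1:
  [0] +1/24 = 1/24
  [1] −1/12 = -1/12
S = -1/24
C² = P²·S² = 2/21 ; C = -0.308607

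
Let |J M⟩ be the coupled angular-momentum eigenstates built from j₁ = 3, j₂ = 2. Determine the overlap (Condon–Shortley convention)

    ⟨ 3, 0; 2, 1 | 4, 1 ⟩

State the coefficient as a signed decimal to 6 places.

j₁+j₂−J=1  J+j₁−j₂=5  J−j₁+j₂=3  j₁+j₂+J+1=10
(j₁±m₁, j₂±m₂, J±M) = (3,3,3,1,5,3)
P² = 1944/7
sum k=0..1:
  [0] +1/72 = 1/72
  [1] −1/24 = -1/24
S = -1/36
C² = P²·S² = 3/14 ; C = -0.462910

-0.462910  (= −√(3/14))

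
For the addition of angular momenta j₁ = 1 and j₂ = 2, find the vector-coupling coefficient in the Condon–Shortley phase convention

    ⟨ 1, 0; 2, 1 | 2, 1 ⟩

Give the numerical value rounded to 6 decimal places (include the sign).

−√(1/6) = -0.408248

triangle: 1!·1!·3!/6! = 6/720
(j±m)!: 1!·1!·3!·1!·3!·1! = 36
prefactor² = (2J+1)·Δ·N² = 3/2
  k=0: +1/(0!·1!·1!·3!·0!·0!) = 1/6
  k=1: −1/(1!·0!·0!·2!·1!·1!) = -1/2
Σ = -1/3  ⇒  CG² = 3/2·(-1/3)² = 1/6
CG = −√(1/6) = -0.408248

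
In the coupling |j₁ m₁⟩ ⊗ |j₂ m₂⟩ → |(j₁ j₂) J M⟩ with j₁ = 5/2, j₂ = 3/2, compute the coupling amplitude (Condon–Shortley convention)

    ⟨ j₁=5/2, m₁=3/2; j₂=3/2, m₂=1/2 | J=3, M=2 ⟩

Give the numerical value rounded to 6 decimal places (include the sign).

√[7·1!4!2!/8! · 4!1!2!1!5!1!] = √(48)
  +(−1)^0/∏(0,1,1,2,3,0)! = 1/12  (running 1/12)
  +(−1)^1/∏(1,0,0,1,4,1)! = -1/24  (running 1/24)
⟨..|..⟩ = √(48)·(1/24) = +0.288675

+√(1/12) = +0.288675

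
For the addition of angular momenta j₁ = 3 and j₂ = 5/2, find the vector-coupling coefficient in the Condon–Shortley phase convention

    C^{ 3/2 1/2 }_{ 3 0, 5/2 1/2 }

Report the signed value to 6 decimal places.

j₁+j₂−J=4  J+j₁−j₂=2  J−j₁+j₂=1  j₁+j₂+J+1=8
(j₁±m₁, j₂±m₂, J±M) = (3,3,3,2,2,1)
P² = 144/35
sum k=2..3:
  [2] +1/4 = 1/4
  [3] −1/12 = -1/12
S = 1/6
C² = P²·S² = 4/35 ; C = +0.338062

+0.338062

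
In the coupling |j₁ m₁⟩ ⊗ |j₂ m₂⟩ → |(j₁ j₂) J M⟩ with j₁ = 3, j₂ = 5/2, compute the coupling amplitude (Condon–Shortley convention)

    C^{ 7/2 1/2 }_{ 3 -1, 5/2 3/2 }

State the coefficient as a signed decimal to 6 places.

+√(8/63) = +0.356348

√[8·2!4!3!/10! · 2!4!4!1!4!3!] = √(18432/175)
  +(−1)^1/∏(1,1,3,3,1,0)! = -1/36  (running -1/36)
  +(−1)^2/∏(2,0,2,2,2,1)! = 1/16  (running 5/144)
⟨..|..⟩ = √(18432/175)·(5/144) = +0.356348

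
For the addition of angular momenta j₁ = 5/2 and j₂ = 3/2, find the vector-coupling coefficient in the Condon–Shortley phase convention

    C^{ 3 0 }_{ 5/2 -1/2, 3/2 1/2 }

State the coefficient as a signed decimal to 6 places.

-0.447214  (= −√(1/5))

j₁+j₂−J=1  J+j₁−j₂=4  J−j₁+j₂=2  j₁+j₂+J+1=8
(j₁±m₁, j₂±m₂, J±M) = (2,3,2,1,3,3)
P² = 36/5
sum k=0..1:
  [0] +1/12 = 1/12
  [1] −1/4 = -1/4
S = -1/6
C² = P²·S² = 1/5 ; C = -0.447214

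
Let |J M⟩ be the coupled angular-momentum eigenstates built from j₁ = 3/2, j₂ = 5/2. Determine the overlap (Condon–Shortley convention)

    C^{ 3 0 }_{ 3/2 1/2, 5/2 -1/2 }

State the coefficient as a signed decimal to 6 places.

+0.447214

√[7·1!2!4!/8! · 2!1!2!3!3!3!] = √(36/5)
  +(−1)^0/∏(0,1,1,2,1,2)! = 1/4  (running 1/4)
  +(−1)^1/∏(1,0,0,1,2,3)! = -1/12  (running 1/6)
⟨..|..⟩ = √(36/5)·(1/6) = +0.447214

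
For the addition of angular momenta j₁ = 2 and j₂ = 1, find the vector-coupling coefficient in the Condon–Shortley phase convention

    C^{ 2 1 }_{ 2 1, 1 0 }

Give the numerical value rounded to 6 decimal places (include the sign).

√[5·1!3!1!/6! · 3!1!1!1!3!1!] = √(3/2)
  +(−1)^0/∏(0,1,1,1,2,0)! = 1/2  (running 1/2)
  +(−1)^1/∏(1,0,0,0,3,1)! = -1/6  (running 1/3)
⟨..|..⟩ = √(3/2)·(1/3) = +0.408248

+√(1/6) = +0.408248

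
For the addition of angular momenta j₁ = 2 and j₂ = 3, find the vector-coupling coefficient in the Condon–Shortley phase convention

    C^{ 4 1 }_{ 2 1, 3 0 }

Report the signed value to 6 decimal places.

+√(3/14) ≈ +0.462910

triangle: 1!·3!·5!/10! = 720/3628800
(j±m)!: 3!·1!·3!·3!·5!·3! = 155520
prefactor² = (2J+1)·Δ·N² = 1944/7
  k=0: +1/(0!·1!·1!·3!·2!·2!) = 1/24
  k=1: −1/(1!·0!·0!·2!·3!·3!) = -1/72
Σ = 1/36  ⇒  CG² = 1944/7·1/36² = 3/14
CG = +√(3/14) = +0.462910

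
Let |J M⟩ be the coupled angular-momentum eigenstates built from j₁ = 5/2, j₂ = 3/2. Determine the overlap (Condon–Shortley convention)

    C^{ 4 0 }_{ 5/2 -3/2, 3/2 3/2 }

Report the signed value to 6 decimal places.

+0.267261

triangle: 0!*5!*3!/9! = 720/362880
(j±m)!: 1!*4!*3!*0!*4!*4! = 82944
prefactor² = (2J+1)*Δ*N² = 10368/7
  k=0: +1/(0!*0!*4!*3!*1!*0!) = 1/144
Σ = 1/144  ⇒  CG² = 10368/7*1/144² = 1/14
CG = +√(1/14) = +0.267261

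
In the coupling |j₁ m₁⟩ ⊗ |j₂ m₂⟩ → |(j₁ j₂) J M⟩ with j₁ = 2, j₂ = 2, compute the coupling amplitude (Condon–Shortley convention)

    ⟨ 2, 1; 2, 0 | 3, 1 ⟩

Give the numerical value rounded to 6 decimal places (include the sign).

√[7·1!3!3!/8! · 3!1!2!2!4!2!] = √(36/5)
  +(−1)^0/∏(0,1,1,2,2,1)! = 1/4  (running 1/4)
  +(−1)^1/∏(1,0,0,1,3,2)! = -1/12  (running 1/6)
⟨..|..⟩ = √(36/5)·(1/6) = +0.447214

+0.447214  (= +√(1/5))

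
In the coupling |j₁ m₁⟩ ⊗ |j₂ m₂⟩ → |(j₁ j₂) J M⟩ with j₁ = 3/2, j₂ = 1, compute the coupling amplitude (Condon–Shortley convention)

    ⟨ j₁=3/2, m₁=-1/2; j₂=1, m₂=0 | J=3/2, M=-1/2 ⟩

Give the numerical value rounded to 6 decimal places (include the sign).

j₁+j₂−J=1  J+j₁−j₂=2  J−j₁+j₂=1  j₁+j₂+J+1=5
(j₁±m₁, j₂±m₂, J±M) = (1,2,1,1,1,2)
P² = 4/15
sum k=0..1:
  [0] +1/2 = 1/2
  [1] −1/1 = -1
S = -1/2
C² = P²·S² = 1/15 ; C = -0.258199

-0.258199  (= −√(1/15))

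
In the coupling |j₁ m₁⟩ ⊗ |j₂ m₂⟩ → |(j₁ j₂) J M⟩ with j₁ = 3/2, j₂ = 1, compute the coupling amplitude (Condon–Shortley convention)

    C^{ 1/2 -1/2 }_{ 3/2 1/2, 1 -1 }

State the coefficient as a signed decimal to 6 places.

j₁+j₂−J=2  J+j₁−j₂=1  J−j₁+j₂=0  j₁+j₂+J+1=4
(j₁±m₁, j₂±m₂, J±M) = (2,1,0,2,0,1)
P² = 2/3
sum k=0..0:
  [0] +1/2 = 1/2
S = 1/2
C² = P²·S² = 1/6 ; C = +0.408248

+√(1/6) ≈ +0.408248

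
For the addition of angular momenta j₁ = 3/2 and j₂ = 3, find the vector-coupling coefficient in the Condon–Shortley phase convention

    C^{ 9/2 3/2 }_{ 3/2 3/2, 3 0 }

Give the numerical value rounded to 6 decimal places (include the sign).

+0.487950  (= +√(5/21))

√[10·0!3!6!/10! · 3!0!3!3!6!3!] = √(77760/7)
  +(−1)^0/∏(0,0,0,3,3,3)! = 1/216  (running 1/216)
⟨..|..⟩ = √(77760/7)·(1/216) = +0.487950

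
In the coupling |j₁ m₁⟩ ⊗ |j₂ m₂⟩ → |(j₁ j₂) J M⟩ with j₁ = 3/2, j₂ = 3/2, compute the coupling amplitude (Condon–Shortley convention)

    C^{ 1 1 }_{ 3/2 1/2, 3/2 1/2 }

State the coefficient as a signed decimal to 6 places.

-0.632456  (= −√(2/5))

√[3·2!1!1!/5! · 2!1!2!1!2!0!] = √(2/5)
  +(−1)^1/∏(1,1,0,1,1,0)! = -1  (running -1)
⟨..|..⟩ = √(2/5)·(-1) = -0.632456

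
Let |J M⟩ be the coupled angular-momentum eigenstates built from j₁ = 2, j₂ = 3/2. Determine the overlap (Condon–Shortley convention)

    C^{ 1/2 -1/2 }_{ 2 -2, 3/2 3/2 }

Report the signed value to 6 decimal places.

-0.632456

j₁+j₂−J=3  J+j₁−j₂=1  J−j₁+j₂=0  j₁+j₂+J+1=5
(j₁±m₁, j₂±m₂, J±M) = (0,4,3,0,0,1)
P² = 72/5
sum k=3..3:
  [3] −1/6 = -1/6
S = -1/6
C² = P²·S² = 2/5 ; C = -0.632456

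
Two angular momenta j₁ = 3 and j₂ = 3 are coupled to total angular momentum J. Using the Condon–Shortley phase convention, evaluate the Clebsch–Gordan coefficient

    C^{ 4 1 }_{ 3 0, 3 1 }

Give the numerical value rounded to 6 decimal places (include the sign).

-0.312094

j₁+j₂−J=2  J+j₁−j₂=4  J−j₁+j₂=4  j₁+j₂+J+1=11
(j₁±m₁, j₂±m₂, J±M) = (3,3,4,2,5,3)
P² = 124416/385
sum k=0..2:
  [0] +1/288 = 1/288
  [1] −1/24 = -1/24
  [2] +1/48 = 1/48
S = -5/288
C² = P²·S² = 15/154 ; C = -0.312094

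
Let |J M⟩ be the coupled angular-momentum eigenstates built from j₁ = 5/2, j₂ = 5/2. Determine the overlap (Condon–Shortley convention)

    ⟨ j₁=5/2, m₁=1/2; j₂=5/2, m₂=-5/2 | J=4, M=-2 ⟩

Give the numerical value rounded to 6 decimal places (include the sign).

√[9·1!4!4!/10! · 3!2!0!5!2!6!] = √(20736/7)
  +(−1)^0/∏(0,1,2,0,2,4)! = 1/96  (running 1/96)
⟨..|..⟩ = √(20736/7)·(1/96) = +0.566947

+√(9/28) ≈ +0.566947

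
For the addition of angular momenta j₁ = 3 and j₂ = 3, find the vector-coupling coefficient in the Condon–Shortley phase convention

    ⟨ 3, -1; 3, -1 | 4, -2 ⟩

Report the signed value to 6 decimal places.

−√(20/77) ≈ -0.509647

triangle: 2!·4!·4!/11! = 1152/39916800
(j±m)!: 2!·4!·2!·4!·2!·6! = 3317760
prefactor² = (2J+1)·Δ·N² = 331776/385
  k=0: +1/(0!·2!·4!·2!·0!·2!) = 1/192
  k=1: −1/(1!·1!·3!·1!·1!·3!) = -1/36
  k=2: +1/(2!·0!·2!·0!·2!·4!) = 1/192
Σ = -5/288  ⇒  CG² = 331776/385·(-5/288)² = 20/77
CG = −√(20/77) = -0.509647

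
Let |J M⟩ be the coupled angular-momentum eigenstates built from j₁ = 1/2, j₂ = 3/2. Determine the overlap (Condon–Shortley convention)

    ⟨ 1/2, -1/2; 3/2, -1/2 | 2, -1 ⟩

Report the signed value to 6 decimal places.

+0.866025

triangle: 0!·1!·3!/5! = 6/120
(j±m)!: 0!·1!·1!·2!·1!·3! = 12
prefactor² = (2J+1)·Δ·N² = 3
  k=0: +1/(0!·0!·1!·1!·0!·2!) = 1/2
Σ = 1/2  ⇒  CG² = 3·1/2² = 3/4
CG = +√(3/4) = +0.866025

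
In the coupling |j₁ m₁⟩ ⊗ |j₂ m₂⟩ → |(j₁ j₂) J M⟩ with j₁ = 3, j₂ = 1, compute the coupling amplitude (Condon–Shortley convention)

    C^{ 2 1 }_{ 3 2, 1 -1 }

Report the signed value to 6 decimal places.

j₁+j₂−J=2  J+j₁−j₂=4  J−j₁+j₂=0  j₁+j₂+J+1=7
(j₁±m₁, j₂±m₂, J±M) = (5,1,0,2,3,1)
P² = 480/7
sum k=0..0:
  [0] +1/12 = 1/12
S = 1/12
C² = P²·S² = 10/21 ; C = +0.690066

+0.690066  (= +√(10/21))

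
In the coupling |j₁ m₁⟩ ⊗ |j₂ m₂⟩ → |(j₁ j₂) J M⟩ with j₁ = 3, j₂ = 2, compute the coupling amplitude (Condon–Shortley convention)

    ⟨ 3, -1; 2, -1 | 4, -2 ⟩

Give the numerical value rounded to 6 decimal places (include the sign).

triangle: 1!×5!×3!/10! = 720/3628800
(j±m)!: 2!×4!×1!×3!×2!×6! = 414720
prefactor² = (2J+1)×Δ×N² = 5184/7
  k=0: +1/(0!×1!×4!×1!×1!×2!) = 1/48
  k=1: −1/(1!×0!×3!×0!×2!×3!) = -1/72
Σ = 1/144  ⇒  CG² = 5184/7×1/144² = 1/28
CG = +√(1/28) = +0.188982

+0.188982  (= +√(1/28))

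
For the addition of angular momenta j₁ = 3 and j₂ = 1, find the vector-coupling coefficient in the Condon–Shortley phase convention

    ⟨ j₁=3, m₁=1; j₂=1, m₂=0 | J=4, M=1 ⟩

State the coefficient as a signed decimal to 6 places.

+√(15/28) ≈ +0.731925

triangle: 0!*6!*2!/9! = 1440/362880
(j±m)!: 4!*2!*1!*1!*5!*3! = 34560
prefactor² = (2J+1)*Δ*N² = 8640/7
  k=0: +1/(0!*0!*2!*1!*4!*1!) = 1/48
Σ = 1/48  ⇒  CG² = 8640/7*1/48² = 15/28
CG = +√(15/28) = +0.731925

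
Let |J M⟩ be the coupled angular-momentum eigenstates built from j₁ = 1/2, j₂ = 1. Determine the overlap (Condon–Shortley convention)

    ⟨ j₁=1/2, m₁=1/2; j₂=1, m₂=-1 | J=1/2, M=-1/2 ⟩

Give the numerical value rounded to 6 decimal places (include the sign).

triangle: 1!·0!·1!/3! = 1/6
(j±m)!: 1!·0!·0!·2!·0!·1! = 2
prefactor² = (2J+1)·Δ·N² = 2/3
  k=0: +1/(0!·1!·0!·0!·0!·1!) = 1
Σ = 1  ⇒  CG² = 2/3·1² = 2/3
CG = +√(2/3) = +0.816497

+0.816497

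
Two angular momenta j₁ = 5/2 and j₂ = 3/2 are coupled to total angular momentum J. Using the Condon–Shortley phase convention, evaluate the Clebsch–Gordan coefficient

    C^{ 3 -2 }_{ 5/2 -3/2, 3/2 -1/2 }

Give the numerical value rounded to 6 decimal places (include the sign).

√[7·1!4!2!/8! · 1!4!1!2!1!5!] = √(48)
  +(−1)^0/∏(0,1,4,1,0,1)! = 1/24  (running 1/24)
  +(−1)^1/∏(1,0,3,0,1,2)! = -1/12  (running -1/24)
⟨..|..⟩ = √(48)·(-1/24) = -0.288675

−√(1/12) = -0.288675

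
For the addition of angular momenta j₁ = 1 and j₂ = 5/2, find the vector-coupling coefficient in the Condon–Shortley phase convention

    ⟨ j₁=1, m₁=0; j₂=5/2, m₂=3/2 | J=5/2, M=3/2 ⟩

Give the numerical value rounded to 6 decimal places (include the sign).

-0.507093

j₁+j₂−J=1  J+j₁−j₂=1  J−j₁+j₂=4  j₁+j₂+J+1=7
(j₁±m₁, j₂±m₂, J±M) = (1,1,4,1,4,1)
P² = 576/35
sum k=0..1:
  [0] +1/24 = 1/24
  [1] −1/6 = -1/6
S = -1/8
C² = P²·S² = 9/35 ; C = -0.507093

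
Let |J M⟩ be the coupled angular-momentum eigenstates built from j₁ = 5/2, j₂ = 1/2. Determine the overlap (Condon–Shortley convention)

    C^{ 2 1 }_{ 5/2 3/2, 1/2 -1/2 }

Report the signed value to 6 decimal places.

triangle: 1!·4!·0!/6! = 24/720
(j±m)!: 4!·1!·0!·1!·3!·1! = 144
prefactor² = (2J+1)·Δ·N² = 24
  k=0: +1/(0!·1!·1!·0!·3!·0!) = 1/6
Σ = 1/6  ⇒  CG² = 24·1/6² = 2/3
CG = +√(2/3) = +0.816497

+√(2/3) = +0.816497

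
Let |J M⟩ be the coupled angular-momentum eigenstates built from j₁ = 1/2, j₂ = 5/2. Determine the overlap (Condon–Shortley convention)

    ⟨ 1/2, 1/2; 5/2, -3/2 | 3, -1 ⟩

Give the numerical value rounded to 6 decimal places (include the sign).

+√(1/3) ≈ +0.577350

triangle: 0!*1!*5!/7! = 120/5040
(j±m)!: 1!*0!*1!*4!*2!*4! = 1152
prefactor² = (2J+1)*Δ*N² = 192
  k=0: +1/(0!*0!*0!*1!*1!*4!) = 1/24
Σ = 1/24  ⇒  CG² = 192*1/24² = 1/3
CG = +√(1/3) = +0.577350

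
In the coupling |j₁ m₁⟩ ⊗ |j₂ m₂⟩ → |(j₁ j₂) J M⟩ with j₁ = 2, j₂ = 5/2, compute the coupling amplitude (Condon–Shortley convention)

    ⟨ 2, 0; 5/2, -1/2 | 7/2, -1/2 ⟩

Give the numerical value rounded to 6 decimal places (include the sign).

j₁+j₂−J=1  J+j₁−j₂=3  J−j₁+j₂=4  j₁+j₂+J+1=9
(j₁±m₁, j₂±m₂, J±M) = (2,2,2,3,3,4)
P² = 768/35
sum k=0..1:
  [0] +1/8 = 1/8
  [1] −1/12 = -1/12
S = 1/24
C² = P²·S² = 4/105 ; C = +0.195180

+0.195180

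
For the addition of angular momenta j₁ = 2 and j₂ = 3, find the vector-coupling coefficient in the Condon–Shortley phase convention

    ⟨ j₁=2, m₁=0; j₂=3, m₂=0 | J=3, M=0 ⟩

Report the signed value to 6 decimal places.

−√(4/15) ≈ -0.516398

j₁+j₂−J=2  J+j₁−j₂=2  J−j₁+j₂=4  j₁+j₂+J+1=9
(j₁±m₁, j₂±m₂, J±M) = (2,2,3,3,3,3)
P² = 48/5
sum k=0..2:
  [0] +1/24 = 1/24
  [1] −1/4 = -1/4
  [2] +1/24 = 1/24
S = -1/6
C² = P²·S² = 4/15 ; C = -0.516398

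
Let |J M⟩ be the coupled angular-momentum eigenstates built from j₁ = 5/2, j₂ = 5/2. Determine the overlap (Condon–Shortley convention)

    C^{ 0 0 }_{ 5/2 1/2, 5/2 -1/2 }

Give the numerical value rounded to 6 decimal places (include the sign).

+0.408248

triangle: 5!×0!×0!/6! = 120/720
(j±m)!: 3!×2!×2!×3!×0!×0! = 144
prefactor² = (2J+1)×Δ×N² = 24
  k=2: +1/(2!×3!×0!×0!×0!×0!) = 1/12
Σ = 1/12  ⇒  CG² = 24×1/12² = 1/6
CG = +√(1/6) = +0.408248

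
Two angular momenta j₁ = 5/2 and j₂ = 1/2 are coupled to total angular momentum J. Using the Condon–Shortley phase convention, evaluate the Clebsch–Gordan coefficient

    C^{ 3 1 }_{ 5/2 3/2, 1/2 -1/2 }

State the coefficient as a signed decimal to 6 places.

j₁+j₂−J=0  J+j₁−j₂=5  J−j₁+j₂=1  j₁+j₂+J+1=7
(j₁±m₁, j₂±m₂, J±M) = (4,1,0,1,4,2)
P² = 192
sum k=0..0:
  [0] +1/24 = 1/24
S = 1/24
C² = P²·S² = 1/3 ; C = +0.577350

+0.577350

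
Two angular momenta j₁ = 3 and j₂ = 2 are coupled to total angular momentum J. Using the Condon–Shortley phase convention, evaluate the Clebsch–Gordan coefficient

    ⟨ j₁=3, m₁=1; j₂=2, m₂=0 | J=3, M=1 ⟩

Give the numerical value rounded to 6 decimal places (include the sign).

√[7·2!4!2!/9! · 4!2!2!2!4!2!] = √(256/15)
  +(−1)^0/∏(0,2,2,2,2,0)! = 1/16  (running 1/16)
  +(−1)^1/∏(1,1,1,1,3,1)! = -1/6  (running -5/48)
  +(−1)^2/∏(2,0,0,0,4,2)! = 1/96  (running -3/32)
⟨..|..⟩ = √(256/15)·(-3/32) = -0.387298

−√(3/20) ≈ -0.387298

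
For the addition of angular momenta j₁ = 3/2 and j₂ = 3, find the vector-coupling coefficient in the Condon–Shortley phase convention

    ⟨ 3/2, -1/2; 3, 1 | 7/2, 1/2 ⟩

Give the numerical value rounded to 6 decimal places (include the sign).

j₁+j₂−J=1  J+j₁−j₂=2  J−j₁+j₂=5  j₁+j₂+J+1=9
(j₁±m₁, j₂±m₂, J±M) = (1,2,4,2,4,3)
P² = 512/7
sum k=0..1:
  [0] +1/48 = 1/48
  [1] −1/12 = -1/12
S = -1/16
C² = P²·S² = 2/7 ; C = -0.534522

-0.534522  (= −√(2/7))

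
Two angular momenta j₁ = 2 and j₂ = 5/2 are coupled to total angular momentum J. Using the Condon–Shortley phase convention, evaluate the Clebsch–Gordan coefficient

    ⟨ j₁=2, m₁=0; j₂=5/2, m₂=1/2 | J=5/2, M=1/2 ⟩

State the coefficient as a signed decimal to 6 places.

-0.478091

√[6·2!2!3!/8! · 2!2!3!2!3!2!] = √(72/35)
  +(−1)^0/∏(0,2,2,3,0,0)! = 1/24  (running 1/24)
  +(−1)^1/∏(1,1,1,2,1,1)! = -1/2  (running -11/24)
  +(−1)^2/∏(2,0,0,1,2,2)! = 1/8  (running -1/3)
⟨..|..⟩ = √(72/35)·(-1/3) = -0.478091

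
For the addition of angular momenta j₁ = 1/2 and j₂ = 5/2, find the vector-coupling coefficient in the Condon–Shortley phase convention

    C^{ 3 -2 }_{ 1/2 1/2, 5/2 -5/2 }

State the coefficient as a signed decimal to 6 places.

+√(1/6) = +0.408248

√[7·0!1!5!/7! · 1!0!0!5!1!5!] = √(2400)
  +(−1)^0/∏(0,0,0,0,1,5)! = 1/120  (running 1/120)
⟨..|..⟩ = √(2400)·(1/120) = +0.408248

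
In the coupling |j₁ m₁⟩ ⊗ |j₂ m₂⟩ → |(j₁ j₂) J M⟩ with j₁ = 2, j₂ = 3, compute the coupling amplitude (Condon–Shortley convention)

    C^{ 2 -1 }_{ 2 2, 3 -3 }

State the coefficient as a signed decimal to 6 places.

j₁+j₂−J=3  J+j₁−j₂=1  J−j₁+j₂=3  j₁+j₂+J+1=8
(j₁±m₁, j₂±m₂, J±M) = (4,0,0,6,1,3)
P² = 3240/7
sum k=0..0:
  [0] +1/36 = 1/36
S = 1/36
C² = P²·S² = 5/14 ; C = +0.597614

+0.597614  (= +√(5/14))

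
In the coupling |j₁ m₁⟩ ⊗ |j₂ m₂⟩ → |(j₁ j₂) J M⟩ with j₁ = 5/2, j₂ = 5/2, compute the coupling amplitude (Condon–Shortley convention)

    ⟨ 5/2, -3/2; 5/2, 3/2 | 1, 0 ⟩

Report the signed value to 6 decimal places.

√[3·4!1!1!/7! · 1!4!4!1!1!1!] = √(288/35)
  +(−1)^3/∏(3,1,1,1,0,0)! = -1/6  (running -1/6)
  +(−1)^4/∏(4,0,0,0,1,1)! = 1/24  (running -1/8)
⟨..|..⟩ = √(288/35)·(-1/8) = -0.358569

-0.358569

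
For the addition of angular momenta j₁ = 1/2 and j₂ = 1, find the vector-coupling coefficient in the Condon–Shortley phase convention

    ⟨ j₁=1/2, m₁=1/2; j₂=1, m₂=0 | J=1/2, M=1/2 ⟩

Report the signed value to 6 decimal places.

j₁+j₂−J=1  J+j₁−j₂=0  J−j₁+j₂=1  j₁+j₂+J+1=3
(j₁±m₁, j₂±m₂, J±M) = (1,0,1,1,1,0)
P² = 1/3
sum k=0..0:
  [0] +1/1 = 1
S = 1
C² = P²·S² = 1/3 ; C = +0.577350

+0.577350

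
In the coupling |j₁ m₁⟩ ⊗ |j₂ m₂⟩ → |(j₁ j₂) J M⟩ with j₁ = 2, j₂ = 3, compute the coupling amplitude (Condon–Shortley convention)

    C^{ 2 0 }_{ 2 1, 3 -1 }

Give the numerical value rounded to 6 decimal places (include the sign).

-0.377964  (= −√(1/7))

√[5·3!1!3!/8! · 3!1!2!4!2!2!] = √(36/7)
  +(−1)^0/∏(0,3,1,2,0,1)! = 1/12  (running 1/12)
  +(−1)^1/∏(1,2,0,1,1,2)! = -1/4  (running -1/6)
⟨..|..⟩ = √(36/7)·(-1/6) = -0.377964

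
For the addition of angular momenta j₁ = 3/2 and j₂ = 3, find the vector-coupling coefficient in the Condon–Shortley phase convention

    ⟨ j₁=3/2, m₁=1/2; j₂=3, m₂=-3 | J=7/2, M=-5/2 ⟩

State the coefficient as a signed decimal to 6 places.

+0.617213  (= +√(8/21))

j₁+j₂−J=1  J+j₁−j₂=2  J−j₁+j₂=5  j₁+j₂+J+1=9
(j₁±m₁, j₂±m₂, J±M) = (2,1,0,6,1,6)
P² = 38400/7
sum k=0..0:
  [0] +1/120 = 1/120
S = 1/120
C² = P²·S² = 8/21 ; C = +0.617213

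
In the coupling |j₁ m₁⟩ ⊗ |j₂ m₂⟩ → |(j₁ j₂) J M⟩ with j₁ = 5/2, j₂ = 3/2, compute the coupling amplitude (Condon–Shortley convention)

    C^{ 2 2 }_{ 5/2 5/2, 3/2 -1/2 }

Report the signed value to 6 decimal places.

+0.690066  (= +√(10/21))

triangle: 2!×3!×1!/7! = 12/5040
(j±m)!: 5!×0!×1!×2!×4!×0! = 5760
prefactor² = (2J+1)×Δ×N² = 480/7
  k=0: +1/(0!×2!×0!×1!×3!×0!) = 1/12
Σ = 1/12  ⇒  CG² = 480/7×1/12² = 10/21
CG = +√(10/21) = +0.690066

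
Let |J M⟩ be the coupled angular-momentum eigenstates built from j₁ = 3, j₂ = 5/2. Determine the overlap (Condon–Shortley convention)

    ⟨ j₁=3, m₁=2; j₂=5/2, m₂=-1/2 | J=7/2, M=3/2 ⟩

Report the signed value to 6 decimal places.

+√(2/21) = +0.308607

j₁+j₂−J=2  J+j₁−j₂=4  J−j₁+j₂=3  j₁+j₂+J+1=10
(j₁±m₁, j₂±m₂, J±M) = (5,1,2,3,5,2)
P² = 1536/7
sum k=0..1:
  [0] +1/24 = 1/24
  [1] −1/48 = -1/48
S = 1/48
C² = P²·S² = 2/21 ; C = +0.308607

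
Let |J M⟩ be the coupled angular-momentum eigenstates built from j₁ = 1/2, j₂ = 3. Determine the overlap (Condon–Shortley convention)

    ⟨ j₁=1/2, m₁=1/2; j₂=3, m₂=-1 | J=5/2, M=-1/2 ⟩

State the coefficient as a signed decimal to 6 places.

√[6·1!0!5!/7! · 1!0!2!4!2!3!] = √(576/7)
  +(−1)^0/∏(0,1,0,2,0,3)! = 1/12  (running 1/12)
⟨..|..⟩ = √(576/7)·(1/12) = +0.755929

+0.755929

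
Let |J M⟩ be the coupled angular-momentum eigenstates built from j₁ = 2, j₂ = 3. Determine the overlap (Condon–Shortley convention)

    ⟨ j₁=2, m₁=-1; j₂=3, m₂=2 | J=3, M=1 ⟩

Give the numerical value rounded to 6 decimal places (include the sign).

+0.500000

triangle: 2!*2!*4!/9! = 96/362880
(j±m)!: 1!*3!*5!*1!*4!*2! = 34560
prefactor² = (2J+1)*Δ*N² = 64
  k=1: −1/(1!*1!*2!*4!*0!*0!) = -1/48
  k=2: +1/(2!*0!*1!*3!*1!*1!) = 1/12
Σ = 1/16  ⇒  CG² = 64*1/16² = 1/4
CG = +√(1/4) = +0.500000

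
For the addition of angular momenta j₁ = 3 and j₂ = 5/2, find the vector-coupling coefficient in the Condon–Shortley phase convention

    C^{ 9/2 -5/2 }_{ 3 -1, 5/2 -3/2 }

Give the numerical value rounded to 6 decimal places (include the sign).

j₁+j₂−J=1  J+j₁−j₂=5  J−j₁+j₂=4  j₁+j₂+J+1=11
(j₁±m₁, j₂±m₂, J±M) = (2,4,1,4,2,7)
P² = 92160/11
sum k=0..1:
  [0] +1/144 = 1/144
  [1] −1/288 = -1/288
S = 1/288
C² = P²·S² = 10/99 ; C = +0.317821

+√(10/99) ≈ +0.317821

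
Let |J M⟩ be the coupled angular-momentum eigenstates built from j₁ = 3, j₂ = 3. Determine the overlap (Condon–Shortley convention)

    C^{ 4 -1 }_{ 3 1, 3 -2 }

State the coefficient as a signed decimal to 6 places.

j₁+j₂−J=2  J+j₁−j₂=4  J−j₁+j₂=4  j₁+j₂+J+1=11
(j₁±m₁, j₂±m₂, J±M) = (4,2,1,5,3,5)
P² = 82944/77
sum k=0..1:
  [0] +1/48 = 1/48
  [1] −1/144 = -1/144
S = 1/72
C² = P²·S² = 16/77 ; C = +0.455842

+0.455842  (= +√(16/77))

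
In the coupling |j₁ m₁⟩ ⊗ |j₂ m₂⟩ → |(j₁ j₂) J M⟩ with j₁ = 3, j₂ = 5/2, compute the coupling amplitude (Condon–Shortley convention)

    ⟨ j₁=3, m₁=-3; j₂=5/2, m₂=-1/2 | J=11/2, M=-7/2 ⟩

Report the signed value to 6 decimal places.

√[12·0!6!5!/12! · 0!6!2!3!2!9!] = √(149299200/11)
  +(−1)^0/∏(0,0,6,2,0,3)! = 1/8640  (running 1/8640)
⟨..|..⟩ = √(149299200/11)·(1/8640) = +0.426401

+√(2/11) = +0.426401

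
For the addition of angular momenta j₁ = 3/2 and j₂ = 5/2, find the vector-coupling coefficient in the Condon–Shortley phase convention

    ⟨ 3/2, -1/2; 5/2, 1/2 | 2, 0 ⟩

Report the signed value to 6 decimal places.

j₁+j₂−J=2  J+j₁−j₂=1  J−j₁+j₂=3  j₁+j₂+J+1=7
(j₁±m₁, j₂±m₂, J±M) = (1,2,3,2,2,2)
P² = 8/7
sum k=1..2:
  [1] −1/2 = -1/2
  [2] +1/4 = 1/4
S = -1/4
C² = P²·S² = 1/14 ; C = -0.267261

−√(1/14) ≈ -0.267261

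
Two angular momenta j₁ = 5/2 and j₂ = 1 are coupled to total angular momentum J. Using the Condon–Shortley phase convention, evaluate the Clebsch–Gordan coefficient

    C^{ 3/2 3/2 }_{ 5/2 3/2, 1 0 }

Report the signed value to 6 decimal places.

−√(4/15) ≈ -0.516398

triangle: 2!·3!·0!/6! = 12/720
(j±m)!: 4!·1!·1!·1!·3!·0! = 144
prefactor² = (2J+1)·Δ·N² = 48/5
  k=1: −1/(1!·1!·0!·0!·3!·0!) = -1/6
Σ = -1/6  ⇒  CG² = 48/5·(-1/6)² = 4/15
CG = −√(4/15) = -0.516398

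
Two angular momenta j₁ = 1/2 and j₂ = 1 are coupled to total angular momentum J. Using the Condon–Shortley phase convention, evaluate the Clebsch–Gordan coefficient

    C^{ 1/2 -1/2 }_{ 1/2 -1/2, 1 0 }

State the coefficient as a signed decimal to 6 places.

√[2·1!0!1!/3! · 0!1!1!1!0!1!] = √(1/3)
  +(−1)^1/∏(1,0,0,0,0,1)! = -1  (running -1)
⟨..|..⟩ = √(1/3)·(-1) = -0.577350

-0.577350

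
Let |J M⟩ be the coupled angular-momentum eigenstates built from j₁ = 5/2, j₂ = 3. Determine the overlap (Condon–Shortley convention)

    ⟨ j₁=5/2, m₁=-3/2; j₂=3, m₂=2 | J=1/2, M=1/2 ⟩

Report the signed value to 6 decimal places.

+√(5/21) ≈ +0.487950

triangle: 5!*0!*1!/7! = 120/5040
(j±m)!: 1!*4!*5!*1!*1!*0! = 2880
prefactor² = (2J+1)*Δ*N² = 960/7
  k=4: +1/(4!*1!*0!*1!*0!*0!) = 1/24
Σ = 1/24  ⇒  CG² = 960/7*1/24² = 5/21
CG = +√(5/21) = +0.487950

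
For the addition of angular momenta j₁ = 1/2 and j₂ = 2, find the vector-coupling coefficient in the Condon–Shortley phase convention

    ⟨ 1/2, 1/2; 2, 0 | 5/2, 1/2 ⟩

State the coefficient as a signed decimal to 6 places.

+0.774597

j₁+j₂−J=0  J+j₁−j₂=1  J−j₁+j₂=4  j₁+j₂+J+1=6
(j₁±m₁, j₂±m₂, J±M) = (1,0,2,2,3,2)
P² = 48/5
sum k=0..0:
  [0] +1/4 = 1/4
S = 1/4
C² = P²·S² = 3/5 ; C = +0.774597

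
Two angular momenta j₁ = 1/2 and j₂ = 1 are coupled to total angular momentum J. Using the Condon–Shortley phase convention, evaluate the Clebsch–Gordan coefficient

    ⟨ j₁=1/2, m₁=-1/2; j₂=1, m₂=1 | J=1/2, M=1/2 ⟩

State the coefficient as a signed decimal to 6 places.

-0.816497

j₁+j₂−J=1  J+j₁−j₂=0  J−j₁+j₂=1  j₁+j₂+J+1=3
(j₁±m₁, j₂±m₂, J±M) = (0,1,2,0,1,0)
P² = 2/3
sum k=1..1:
  [1] −1/1 = -1
S = -1
C² = P²·S² = 2/3 ; C = -0.816497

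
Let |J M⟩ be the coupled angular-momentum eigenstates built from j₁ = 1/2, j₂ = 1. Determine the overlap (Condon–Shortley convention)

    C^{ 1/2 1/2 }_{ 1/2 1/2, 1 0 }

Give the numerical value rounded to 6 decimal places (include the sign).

+0.577350  (= +√(1/3))

√[2·1!0!1!/3! · 1!0!1!1!1!0!] = √(1/3)
  +(−1)^0/∏(0,1,0,1,0,0)! = 1  (running 1)
⟨..|..⟩ = √(1/3)·(1) = +0.577350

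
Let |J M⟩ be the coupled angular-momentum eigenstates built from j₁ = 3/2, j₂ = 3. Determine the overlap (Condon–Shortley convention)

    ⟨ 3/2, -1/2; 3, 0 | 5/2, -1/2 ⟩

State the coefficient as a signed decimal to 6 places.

√[6·2!1!4!/8! · 1!2!3!3!2!3!] = √(216/35)
  +(−1)^1/∏(1,1,1,2,0,2)! = -1/4  (running -1/4)
  +(−1)^2/∏(2,0,0,1,1,3)! = 1/12  (running -1/6)
⟨..|..⟩ = √(216/35)·(-1/6) = -0.414039

-0.414039  (= −√(6/35))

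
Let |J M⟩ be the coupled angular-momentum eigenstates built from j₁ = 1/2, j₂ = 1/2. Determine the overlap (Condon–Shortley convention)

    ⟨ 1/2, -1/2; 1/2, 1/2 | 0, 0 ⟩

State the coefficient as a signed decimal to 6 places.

j₁+j₂−J=1  J+j₁−j₂=0  J−j₁+j₂=0  j₁+j₂+J+1=2
(j₁±m₁, j₂±m₂, J±M) = (0,1,1,0,0,0)
P² = 1/2
sum k=1..1:
  [1] −1/1 = -1
S = -1
C² = P²·S² = 1/2 ; C = -0.707107

−√(1/2) = -0.707107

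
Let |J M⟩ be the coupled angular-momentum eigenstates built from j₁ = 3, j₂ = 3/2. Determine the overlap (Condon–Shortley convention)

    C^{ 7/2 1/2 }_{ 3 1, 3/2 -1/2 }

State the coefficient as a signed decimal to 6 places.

j₁+j₂−J=1  J+j₁−j₂=5  J−j₁+j₂=2  j₁+j₂+J+1=9
(j₁±m₁, j₂±m₂, J±M) = (4,2,1,2,4,3)
P² = 512/7
sum k=0..1:
  [0] +1/12 = 1/12
  [1] −1/48 = -1/48
S = 1/16
C² = P²·S² = 2/7 ; C = +0.534522

+√(2/7) = +0.534522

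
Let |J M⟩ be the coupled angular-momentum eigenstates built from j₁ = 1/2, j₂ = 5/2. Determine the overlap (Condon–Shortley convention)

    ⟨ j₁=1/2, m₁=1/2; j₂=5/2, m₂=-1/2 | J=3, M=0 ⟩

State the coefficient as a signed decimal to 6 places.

triangle: 0!*1!*5!/7! = 120/5040
(j±m)!: 1!*0!*2!*3!*3!*3! = 432
prefactor² = (2J+1)*Δ*N² = 72
  k=0: +1/(0!*0!*0!*2!*1!*3!) = 1/12
Σ = 1/12  ⇒  CG² = 72*1/12² = 1/2
CG = +√(1/2) = +0.707107

+√(1/2) ≈ +0.707107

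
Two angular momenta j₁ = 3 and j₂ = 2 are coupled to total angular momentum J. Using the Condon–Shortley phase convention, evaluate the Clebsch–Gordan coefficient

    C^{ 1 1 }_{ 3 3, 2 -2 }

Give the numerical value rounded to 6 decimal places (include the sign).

+√(3/7) = +0.654654

triangle: 4!×2!×0!/7! = 48/5040
(j±m)!: 6!×0!×0!×4!×2!×0! = 34560
prefactor² = (2J+1)×Δ×N² = 6912/7
  k=0: +1/(0!×4!×0!×0!×2!×0!) = 1/48
Σ = 1/48  ⇒  CG² = 6912/7×1/48² = 3/7
CG = +√(3/7) = +0.654654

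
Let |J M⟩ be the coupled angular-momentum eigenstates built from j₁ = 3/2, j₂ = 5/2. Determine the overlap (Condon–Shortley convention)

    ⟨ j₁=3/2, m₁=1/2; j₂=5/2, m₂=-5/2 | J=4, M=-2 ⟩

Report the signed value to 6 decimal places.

j₁+j₂−J=0  J+j₁−j₂=3  J−j₁+j₂=5  j₁+j₂+J+1=9
(j₁±m₁, j₂±m₂, J±M) = (2,1,0,5,2,6)
P² = 43200/7
sum k=0..0:
  [0] +1/240 = 1/240
S = 1/240
C² = P²·S² = 3/28 ; C = +0.327327

+0.327327  (= +√(3/28))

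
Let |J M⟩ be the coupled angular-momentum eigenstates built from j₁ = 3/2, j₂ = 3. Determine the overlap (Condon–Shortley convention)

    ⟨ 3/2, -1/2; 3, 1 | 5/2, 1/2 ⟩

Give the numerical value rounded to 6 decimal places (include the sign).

j₁+j₂−J=2  J+j₁−j₂=1  J−j₁+j₂=4  j₁+j₂+J+1=8
(j₁±m₁, j₂±m₂, J±M) = (1,2,4,2,3,2)
P² = 288/35
sum k=1..2:
  [1] −1/6 = -1/6
  [2] +1/8 = 1/8
S = -1/24
C² = P²·S² = 1/70 ; C = -0.119523

-0.119523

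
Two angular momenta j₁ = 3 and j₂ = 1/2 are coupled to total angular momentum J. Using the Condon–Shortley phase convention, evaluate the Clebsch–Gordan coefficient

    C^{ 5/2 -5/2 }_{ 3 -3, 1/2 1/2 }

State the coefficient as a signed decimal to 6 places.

−√(6/7) = -0.925820

√[6·1!5!0!/7! · 0!6!1!0!0!5!] = √(86400/7)
  +(−1)^1/∏(1,0,5,0,0,0)! = -1/120  (running -1/120)
⟨..|..⟩ = √(86400/7)·(-1/120) = -0.925820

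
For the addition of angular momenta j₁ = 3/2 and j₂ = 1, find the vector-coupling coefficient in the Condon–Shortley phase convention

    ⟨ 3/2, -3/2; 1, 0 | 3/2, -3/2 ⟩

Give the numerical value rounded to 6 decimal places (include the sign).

−√(3/5) ≈ -0.774597

triangle: 1!×2!×1!/5! = 2/120
(j±m)!: 0!×3!×1!×1!×0!×3! = 36
prefactor² = (2J+1)×Δ×N² = 12/5
  k=1: −1/(1!×0!×2!×0!×0!×1!) = -1/2
Σ = -1/2  ⇒  CG² = 12/5×(-1/2)² = 3/5
CG = −√(3/5) = -0.774597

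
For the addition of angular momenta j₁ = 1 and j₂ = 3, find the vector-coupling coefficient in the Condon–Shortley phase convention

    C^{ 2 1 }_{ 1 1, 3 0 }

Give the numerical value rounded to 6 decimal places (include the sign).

+0.377964

triangle: 2!*0!*4!/7! = 48/5040
(j±m)!: 2!*0!*3!*3!*3!*1! = 432
prefactor² = (2J+1)*Δ*N² = 144/7
  k=0: +1/(0!*2!*0!*3!*0!*1!) = 1/12
Σ = 1/12  ⇒  CG² = 144/7*1/12² = 1/7
CG = +√(1/7) = +0.377964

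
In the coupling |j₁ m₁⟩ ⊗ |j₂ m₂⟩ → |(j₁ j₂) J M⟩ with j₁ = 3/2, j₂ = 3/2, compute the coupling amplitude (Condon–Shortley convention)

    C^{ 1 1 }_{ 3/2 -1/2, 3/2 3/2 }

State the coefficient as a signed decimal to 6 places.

+√(3/10) = +0.547723

triangle: 2!*1!*1!/5! = 2/120
(j±m)!: 1!*2!*3!*0!*2!*0! = 24
prefactor² = (2J+1)*Δ*N² = 6/5
  k=2: +1/(2!*0!*0!*1!*1!*0!) = 1/2
Σ = 1/2  ⇒  CG² = 6/5*1/2² = 3/10
CG = +√(3/10) = +0.547723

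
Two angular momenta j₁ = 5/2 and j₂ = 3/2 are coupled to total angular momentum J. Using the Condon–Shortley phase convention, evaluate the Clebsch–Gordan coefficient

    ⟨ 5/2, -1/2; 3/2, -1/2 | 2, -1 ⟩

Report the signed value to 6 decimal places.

-0.545545  (= −√(25/84))

j₁+j₂−J=2  J+j₁−j₂=3  J−j₁+j₂=1  j₁+j₂+J+1=7
(j₁±m₁, j₂±m₂, J±M) = (2,3,1,2,1,3)
P² = 12/7
sum k=0..1:
  [0] +1/12 = 1/12
  [1] −1/2 = -1/2
S = -5/12
C² = P²·S² = 25/84 ; C = -0.545545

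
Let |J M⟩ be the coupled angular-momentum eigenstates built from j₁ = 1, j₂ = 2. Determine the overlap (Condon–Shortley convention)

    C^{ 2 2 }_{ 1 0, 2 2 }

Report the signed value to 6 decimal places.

triangle: 1!·1!·3!/6! = 6/720
(j±m)!: 1!·1!·4!·0!·4!·0! = 576
prefactor² = (2J+1)·Δ·N² = 24
  k=1: −1/(1!·0!·0!·3!·1!·0!) = -1/6
Σ = -1/6  ⇒  CG² = 24·(-1/6)² = 2/3
CG = −√(2/3) = -0.816497

−√(2/3) = -0.816497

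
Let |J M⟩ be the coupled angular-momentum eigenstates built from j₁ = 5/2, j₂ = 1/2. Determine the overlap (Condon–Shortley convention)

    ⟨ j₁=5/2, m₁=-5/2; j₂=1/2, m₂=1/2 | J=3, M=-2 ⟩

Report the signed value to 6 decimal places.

+0.408248  (= +√(1/6))

triangle: 0!×5!×1!/7! = 120/5040
(j±m)!: 0!×5!×1!×0!×1!×5! = 14400
prefactor² = (2J+1)×Δ×N² = 2400
  k=0: +1/(0!×0!×5!×1!×0!×0!) = 1/120
Σ = 1/120  ⇒  CG² = 2400×1/120² = 1/6
CG = +√(1/6) = +0.408248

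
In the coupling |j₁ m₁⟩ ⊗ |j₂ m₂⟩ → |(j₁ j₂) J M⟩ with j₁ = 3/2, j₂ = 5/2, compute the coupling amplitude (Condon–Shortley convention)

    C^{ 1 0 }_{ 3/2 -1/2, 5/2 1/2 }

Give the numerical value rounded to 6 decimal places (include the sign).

j₁+j₂−J=3  J+j₁−j₂=0  J−j₁+j₂=2  j₁+j₂+J+1=6
(j₁±m₁, j₂±m₂, J±M) = (1,2,3,2,1,1)
P² = 6/5
sum k=2..2:
  [2] +1/2 = 1/2
S = 1/2
C² = P²·S² = 3/10 ; C = +0.547723

+√(3/10) = +0.547723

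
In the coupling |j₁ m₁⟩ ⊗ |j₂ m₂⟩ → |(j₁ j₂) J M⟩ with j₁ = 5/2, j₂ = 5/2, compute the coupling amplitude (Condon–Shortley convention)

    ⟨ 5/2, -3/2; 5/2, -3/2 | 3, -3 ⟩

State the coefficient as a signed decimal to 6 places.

−√(4/9) = -0.666667

j₁+j₂−J=2  J+j₁−j₂=3  J−j₁+j₂=3  j₁+j₂+J+1=9
(j₁±m₁, j₂±m₂, J±M) = (1,4,1,4,0,6)
P² = 576
sum k=1..1:
  [1] −1/36 = -1/36
S = -1/36
C² = P²·S² = 4/9 ; C = -0.666667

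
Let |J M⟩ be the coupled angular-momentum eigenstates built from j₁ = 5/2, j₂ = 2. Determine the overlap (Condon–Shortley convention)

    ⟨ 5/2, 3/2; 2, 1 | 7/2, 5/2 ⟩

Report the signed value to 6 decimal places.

j₁+j₂−J=1  J+j₁−j₂=4  J−j₁+j₂=3  j₁+j₂+J+1=9
(j₁±m₁, j₂±m₂, J±M) = (4,1,3,1,6,1)
P² = 2304/7
sum k=0..1:
  [0] +1/36 = 1/36
  [1] −1/48 = -1/48
S = 1/144
C² = P²·S² = 1/63 ; C = +0.125988

+0.125988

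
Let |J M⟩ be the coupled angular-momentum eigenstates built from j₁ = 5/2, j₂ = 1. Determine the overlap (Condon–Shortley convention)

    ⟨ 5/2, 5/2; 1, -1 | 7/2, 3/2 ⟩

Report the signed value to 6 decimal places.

triangle: 0!*5!*2!/8! = 240/40320
(j±m)!: 5!*0!*0!*2!*5!*2! = 57600
prefactor² = (2J+1)*Δ*N² = 19200/7
  k=0: +1/(0!*0!*0!*0!*5!*2!) = 1/240
Σ = 1/240  ⇒  CG² = 19200/7*1/240² = 1/21
CG = +√(1/21) = +0.218218

+0.218218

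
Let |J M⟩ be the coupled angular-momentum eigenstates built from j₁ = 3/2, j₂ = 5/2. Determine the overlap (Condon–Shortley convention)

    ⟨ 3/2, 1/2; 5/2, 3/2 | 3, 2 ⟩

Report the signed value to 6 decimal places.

-0.288675  (= −√(1/12))

triangle: 1!*2!*4!/8! = 48/40320
(j±m)!: 2!*1!*4!*1!*5!*1! = 5760
prefactor² = (2J+1)*Δ*N² = 48
  k=0: +1/(0!*1!*1!*4!*1!*0!) = 1/24
  k=1: −1/(1!*0!*0!*3!*2!*1!) = -1/12
Σ = -1/24  ⇒  CG² = 48*(-1/24)² = 1/12
CG = −√(1/12) = -0.288675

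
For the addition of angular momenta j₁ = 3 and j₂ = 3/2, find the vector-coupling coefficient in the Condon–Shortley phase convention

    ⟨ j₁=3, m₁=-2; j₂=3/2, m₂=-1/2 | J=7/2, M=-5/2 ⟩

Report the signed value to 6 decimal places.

j₁+j₂−J=1  J+j₁−j₂=5  J−j₁+j₂=2  j₁+j₂+J+1=9
(j₁±m₁, j₂±m₂, J±M) = (1,5,1,2,1,6)
P² = 6400/7
sum k=0..1:
  [0] +1/120 = 1/120
  [1] −1/48 = -1/48
S = -1/80
C² = P²·S² = 1/7 ; C = -0.377964

−√(1/7) ≈ -0.377964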